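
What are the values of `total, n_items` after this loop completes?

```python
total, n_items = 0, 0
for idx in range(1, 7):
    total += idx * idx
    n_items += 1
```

Sum of squares and count
`total, n_items` takes the values: (0, 0) → (1, 0) → (1, 1) → (5, 1) → (5, 2) → (14, 2) → (14, 3) → (30, 3) → (30, 4) → (55, 4) → (55, 5) → (91, 5) → (91, 6)

Answer: 91, 6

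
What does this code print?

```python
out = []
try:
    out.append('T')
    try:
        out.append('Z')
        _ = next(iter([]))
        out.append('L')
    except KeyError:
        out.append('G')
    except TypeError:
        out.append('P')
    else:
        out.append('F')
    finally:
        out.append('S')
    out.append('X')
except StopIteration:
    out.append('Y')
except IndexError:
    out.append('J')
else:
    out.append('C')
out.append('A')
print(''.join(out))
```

Execution trace: 'T' (try body) → 'Z' (inner try body) → 'S' (inner finally) → 'Y' (except StopIteration) → 'A' (after the try/except). Output: TZSYA

Answer: TZSYA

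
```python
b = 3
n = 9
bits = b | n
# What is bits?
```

Trace:
`b = 3` → b = 3
`n = 9` → n = 9
`bits = b | n` → bits = 11
So bits = 11

Answer: 11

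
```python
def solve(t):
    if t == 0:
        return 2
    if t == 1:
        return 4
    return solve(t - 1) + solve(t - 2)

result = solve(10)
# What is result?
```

Build up from base cases: solve(0)=2, solve(1)=4, solve(2)=6, solve(3)=10, solve(4)=16, solve(5)=26, solve(6)=42, ..., solve(10)=288

Answer: 288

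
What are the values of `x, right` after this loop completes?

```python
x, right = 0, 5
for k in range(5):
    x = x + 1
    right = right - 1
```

x goes 0→5, right goes 5→0
`x, right` takes the values: (0, 5) → (1, 5) → (1, 4) → (2, 4) → (2, 3) → (3, 3) → (3, 2) → (4, 2) → (4, 1) → (5, 1) → (5, 0)

Answer: 5, 0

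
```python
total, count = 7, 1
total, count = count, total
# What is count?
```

Trace:
`total, count = 7, 1` → total = 7; count = 1
`total, count = count, total` → total = 1; count = 7
So count = 7

Answer: 7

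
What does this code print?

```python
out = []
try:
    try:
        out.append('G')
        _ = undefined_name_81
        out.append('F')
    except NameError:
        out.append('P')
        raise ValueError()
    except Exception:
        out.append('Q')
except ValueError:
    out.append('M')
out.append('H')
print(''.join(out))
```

Execution trace: 'G' (try body) → 'P' (except NameError) → 'M' (outer except ValueError) → 'H' (after the try/except). Output: GPMH

Answer: GPMH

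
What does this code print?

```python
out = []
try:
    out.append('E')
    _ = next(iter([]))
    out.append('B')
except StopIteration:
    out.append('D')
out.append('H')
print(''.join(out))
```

Execution trace: 'E' (try body) → 'D' (except StopIteration) → 'H' (after the try/except). Output: EDH

Answer: EDH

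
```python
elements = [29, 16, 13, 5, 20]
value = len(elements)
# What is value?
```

Trace:
`elements = [29, 16, 13, 5, 20]` → elements = [29, 16, 13, 5, 20]
`value = len(elements)` → value = 5
So value = 5

Answer: 5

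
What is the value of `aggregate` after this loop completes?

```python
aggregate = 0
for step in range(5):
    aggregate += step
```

Sum of 0 to 4 = 10
`aggregate` takes the values: 0 → 1 → 3 → 6 → 10

Answer: 10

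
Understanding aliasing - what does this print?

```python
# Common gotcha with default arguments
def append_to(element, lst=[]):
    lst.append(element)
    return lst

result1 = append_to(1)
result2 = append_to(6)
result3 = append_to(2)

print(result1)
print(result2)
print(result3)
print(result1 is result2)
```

Key concept: mutable default argument gotcha.
Step by step:
`result1 = append_to(1)` → result1 = [1]
`result2 = append_to(6)` → result1 = [1, 6] (same object as result2); result2 = [1, 6] (same object as result1)
`result3 = append_to(2)` → result1 = [1, 6, 2] (same object as result2, result3); result2 = [1, 6, 2] (same object as result1, result3); result3 = [1, 6, 2] (same object as result1, result2)
`print(result1)` → prints [1, 6, 2]
`print(result2)` → prints [1, 6, 2]
`print(result3)` → prints [1, 6, 2]
`print(result1 is result2)` → prints True

Answer:
[1, 6, 2]
[1, 6, 2]
[1, 6, 2]
True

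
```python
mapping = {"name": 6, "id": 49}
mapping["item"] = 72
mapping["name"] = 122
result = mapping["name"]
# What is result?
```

Trace:
`mapping = {"name": 6, "id": 49}` → mapping = {'name': 6, 'id': 49}
`mapping["item"] = 72` → mapping = {'name': 6, 'id': 49, 'item': 72}
`mapping["name"] = 122` → mapping = {'name': 122, 'id': 49, 'item': 72}
`result = mapping["name"]` → result = 122
So result = 122

Answer: 122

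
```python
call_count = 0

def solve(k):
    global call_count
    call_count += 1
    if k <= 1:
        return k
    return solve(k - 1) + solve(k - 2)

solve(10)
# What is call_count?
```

Calls(k) = 1 + Calls(k-1) + Calls(k-2); Calls(0)=Calls(1)=1. For k=10 this gives 177.

Answer: 177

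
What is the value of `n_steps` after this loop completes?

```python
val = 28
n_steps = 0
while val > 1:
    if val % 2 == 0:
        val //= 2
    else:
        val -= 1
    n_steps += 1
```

Steps to reduce 28 to 1
`n_steps` takes the values: 0 → 1 → 2 → 3 → 4 → 5 → 6

Answer: 6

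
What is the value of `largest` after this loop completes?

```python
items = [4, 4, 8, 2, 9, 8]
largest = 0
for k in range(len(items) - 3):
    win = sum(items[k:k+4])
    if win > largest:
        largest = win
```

Max sum of 4-element window in [4, 4, 8, 2, 9, 8]
`largest` takes the values: 0 → 18 → 23 → 27

Answer: 27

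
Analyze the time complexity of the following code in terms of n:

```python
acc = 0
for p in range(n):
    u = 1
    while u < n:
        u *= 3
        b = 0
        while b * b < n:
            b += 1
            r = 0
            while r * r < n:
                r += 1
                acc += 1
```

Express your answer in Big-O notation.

Each loop level contributes: n × log n × √n × √n. Multiplying the contributions gives O(n^2 log n).

Answer: O(n^2 log n)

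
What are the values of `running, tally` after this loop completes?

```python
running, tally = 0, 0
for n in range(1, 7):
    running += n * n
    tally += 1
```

Sum of squares and count
`running, tally` takes the values: (0, 0) → (1, 0) → (1, 1) → (5, 1) → (5, 2) → (14, 2) → (14, 3) → (30, 3) → (30, 4) → (55, 4) → (55, 5) → (91, 5) → (91, 6)

Answer: 91, 6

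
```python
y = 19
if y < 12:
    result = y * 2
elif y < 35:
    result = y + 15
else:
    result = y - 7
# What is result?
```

Trace:
`y = 19` → y = 19
`if y < 12: ...` → y < 12 is False, y < 35 is True → result = 34
So result = 34

Answer: 34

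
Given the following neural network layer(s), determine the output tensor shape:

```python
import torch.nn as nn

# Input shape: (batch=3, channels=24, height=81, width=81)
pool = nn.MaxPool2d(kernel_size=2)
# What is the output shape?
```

Input: (3, 24, 81, 81) -> Output: (3, 24, 40, 40)

Answer: (3, 24, 40, 40)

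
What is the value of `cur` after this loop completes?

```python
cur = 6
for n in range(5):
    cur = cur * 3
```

Multiply by 3, 5 times: 6 * 3^5 = 1458
`cur` takes the values: 6 → 18 → 54 → 162 → 486 → 1458

Answer: 1458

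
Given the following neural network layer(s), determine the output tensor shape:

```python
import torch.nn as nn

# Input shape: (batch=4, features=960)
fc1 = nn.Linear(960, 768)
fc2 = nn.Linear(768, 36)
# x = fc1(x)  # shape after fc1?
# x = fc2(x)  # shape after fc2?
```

Input: (4, 960) -> after fc1: (4, 768) -> Output: (4, 36)

Answer: (4, 36)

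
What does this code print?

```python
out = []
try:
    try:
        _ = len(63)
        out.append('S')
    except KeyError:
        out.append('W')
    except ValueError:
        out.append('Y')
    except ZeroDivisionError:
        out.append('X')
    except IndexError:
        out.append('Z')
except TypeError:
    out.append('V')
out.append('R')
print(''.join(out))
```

Execution trace: 'V' (outer except TypeError) → 'R' (after the try/except). Output: VR

Answer: VR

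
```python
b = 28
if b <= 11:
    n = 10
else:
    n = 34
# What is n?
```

Trace:
`b = 28` → b = 28
`if b <= 11: ...` → b <= 11 is False, take else branch → n = 34
So n = 34

Answer: 34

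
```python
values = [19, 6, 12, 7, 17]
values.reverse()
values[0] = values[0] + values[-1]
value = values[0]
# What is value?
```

Trace:
`values = [19, 6, 12, 7, 17]` → values = [19, 6, 12, 7, 17]
`values.reverse()` → values = [17, 7, 12, 6, 19]
`values[0] = values[0] + values[-1]` → values = [36, 7, 12, 6, 19]
`value = values[0]` → value = 36
So value = 36

Answer: 36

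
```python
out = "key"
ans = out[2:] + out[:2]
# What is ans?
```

Trace:
`out = "key"` → out = 'key'
`ans = out[2:] + out[:2]` → ans = 'yke'
So ans = 'yke'

Answer: 'yke'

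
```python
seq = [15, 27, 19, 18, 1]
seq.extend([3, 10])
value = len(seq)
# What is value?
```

Trace:
`seq = [15, 27, 19, 18, 1]` → seq = [15, 27, 19, 18, 1]
`seq.extend([3, 10])` → seq = [15, 27, 19, 18, 1, 3, 10]
`value = len(seq)` → value = 7
So value = 7

Answer: 7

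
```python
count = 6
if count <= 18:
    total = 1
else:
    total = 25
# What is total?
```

Trace:
`count = 6` → count = 6
`if count <= 18: ...` → count <= 18 is True → total = 1
So total = 1

Answer: 1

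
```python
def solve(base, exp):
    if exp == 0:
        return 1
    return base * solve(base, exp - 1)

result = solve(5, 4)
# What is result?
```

solve(5, 4) = 5 * 5 * 5 * 5 = 625

Answer: 625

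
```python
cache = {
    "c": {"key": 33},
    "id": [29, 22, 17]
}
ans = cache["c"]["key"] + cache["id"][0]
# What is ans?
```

Trace:
`cache = { ...` → cache = {'c': {'key': 33}, 'id': [29, 22, 17]}
`ans = cache["c"]["key"] + cache["id"][0]` → ans = 62
So ans = 62

Answer: 62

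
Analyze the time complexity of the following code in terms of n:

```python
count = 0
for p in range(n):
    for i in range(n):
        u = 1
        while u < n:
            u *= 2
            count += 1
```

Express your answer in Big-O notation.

Each loop level contributes: n × n × log n. Multiplying the contributions gives O(n^2 log n).

Answer: O(n^2 log n)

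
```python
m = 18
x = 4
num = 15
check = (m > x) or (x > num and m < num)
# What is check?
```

Trace:
`m = 18` → m = 18
`x = 4` → x = 4
`num = 15` → num = 15
`check = (m > x) or (x > num and m < num)` → check = True
So check = True

Answer: True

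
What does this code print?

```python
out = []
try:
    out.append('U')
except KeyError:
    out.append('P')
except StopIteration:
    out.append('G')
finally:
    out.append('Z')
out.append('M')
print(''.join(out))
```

Execution trace: 'U' (try body, no exception) → 'Z' (finally) → 'M' (after the try/except). Output: UZM

Answer: UZM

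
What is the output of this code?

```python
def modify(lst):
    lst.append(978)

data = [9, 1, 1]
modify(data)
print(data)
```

Key concept: function modifies passed list.
Step by step:
`data = [9, 1, 1]` → data = [9, 1, 1]
`modify(data)` → data = [9, 1, 1, 978]
`print(data)` → prints [9, 1, 1, 978]

Answer: [9, 1, 1, 978]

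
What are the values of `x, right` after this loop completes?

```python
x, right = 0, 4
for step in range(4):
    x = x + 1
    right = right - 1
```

x goes 0→4, right goes 4→0
`x, right` takes the values: (0, 4) → (1, 4) → (1, 3) → (2, 3) → (2, 2) → (3, 2) → (3, 1) → (4, 1) → (4, 0)

Answer: 4, 0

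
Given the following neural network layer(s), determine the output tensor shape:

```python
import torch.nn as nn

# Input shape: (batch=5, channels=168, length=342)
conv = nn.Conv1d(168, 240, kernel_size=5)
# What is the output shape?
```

Input: (5, 168, 342) -> Output: (5, 240, 338)

Answer: (5, 240, 338)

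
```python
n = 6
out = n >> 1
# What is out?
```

Trace:
`n = 6` → n = 6
`out = n >> 1` → out = 3
So out = 3

Answer: 3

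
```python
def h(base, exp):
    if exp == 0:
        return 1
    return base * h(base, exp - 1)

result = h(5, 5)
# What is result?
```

h(5, 5) = 5 * 5 * 5 * 5 * 5 = 3125

Answer: 3125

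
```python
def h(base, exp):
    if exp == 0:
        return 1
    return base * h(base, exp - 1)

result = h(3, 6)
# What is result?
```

h(3, 6) = 3 * 3 * 3 * 3 * 3 * 3 = 729

Answer: 729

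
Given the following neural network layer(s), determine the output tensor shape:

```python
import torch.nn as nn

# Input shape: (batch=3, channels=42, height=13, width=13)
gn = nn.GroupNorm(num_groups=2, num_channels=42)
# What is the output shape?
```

Input: (3, 42, 13, 13) -> Output: (3, 42, 13, 13)

Answer: (3, 42, 13, 13)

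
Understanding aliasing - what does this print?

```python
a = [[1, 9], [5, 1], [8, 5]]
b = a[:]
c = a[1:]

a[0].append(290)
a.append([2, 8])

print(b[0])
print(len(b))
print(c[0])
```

Key concept: slice with nested mutation.
Step by step:
`a = [[1, 9], [5, 1], [8, 5]]` → a = [[1, 9], [5, 1], [8, 5]]
`b = a[:]` → b = [[1, 9], [5, 1], [8, 5]]
`c = a[1:]` → c = [[5, 1], [8, 5]]
`a[0].append(290)` → a = [[1, 9, 290], [5, 1], [8, 5]]; b = [[1, 9, 290], [5, 1], [8, 5]]
`a.append([2, 8])` → a = [[1, 9, 290], [5, 1], [8, 5], [2, 8]]
`print(b[0])` → prints [1, 9, 290]
`print(len(b))` → prints 3
`print(c[0])` → prints [5, 1]

Answer:
[1, 9, 290]
3
[5, 1]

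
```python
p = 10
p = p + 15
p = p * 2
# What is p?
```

Trace:
`p = 10` → p = 10
`p = p + 15` → p = 25
`p = p * 2` → p = 50
So p = 50

Answer: 50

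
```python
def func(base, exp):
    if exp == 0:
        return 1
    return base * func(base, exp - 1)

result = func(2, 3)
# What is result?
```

func(2, 3) = 2 * 2 * 2 = 8

Answer: 8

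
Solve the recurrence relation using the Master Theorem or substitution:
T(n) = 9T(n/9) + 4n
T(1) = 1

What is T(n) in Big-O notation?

By Master Theorem: a=9, b=9, f(n)=4n. Since log_9(9) = 1 and f(n) = Θ(n^1), Case 2 applies. T(n) = O(n log n).

Answer: O(n log n)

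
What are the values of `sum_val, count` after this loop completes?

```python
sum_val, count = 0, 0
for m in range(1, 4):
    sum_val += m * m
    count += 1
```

Sum of squares and count
`sum_val, count` takes the values: (0, 0) → (1, 0) → (1, 1) → (5, 1) → (5, 2) → (14, 2) → (14, 3)

Answer: 14, 3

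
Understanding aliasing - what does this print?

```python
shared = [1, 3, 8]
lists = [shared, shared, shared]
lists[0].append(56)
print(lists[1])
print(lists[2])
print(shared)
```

Key concept: list of same reference.
Step by step:
`shared = [1, 3, 8]` → shared = [1, 3, 8]
`lists = [shared, shared, shared]` → lists = [[1, 3, 8], [1, 3, 8], [1, 3, 8]]
`lists[0].append(56)` → shared = [1, 3, 8, 56]; lists = [[1, 3, 8, 56], [1, 3, 8, 56], [1, 3, 8, 56]]
`print(lists[1])` → prints [1, 3, 8, 56]
`print(lists[2])` → prints [1, 3, 8, 56]
`print(shared)` → prints [1, 3, 8, 56]

Answer:
[1, 3, 8, 56]
[1, 3, 8, 56]
[1, 3, 8, 56]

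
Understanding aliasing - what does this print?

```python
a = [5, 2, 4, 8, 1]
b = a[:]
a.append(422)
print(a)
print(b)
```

Key concept: slice [:] creates copy.
Step by step:
`a = [5, 2, 4, 8, 1]` → a = [5, 2, 4, 8, 1]
`b = a[:]` → b = [5, 2, 4, 8, 1]
`a.append(422)` → a = [5, 2, 4, 8, 1, 422]
`print(a)` → prints [5, 2, 4, 8, 1, 422]
`print(b)` → prints [5, 2, 4, 8, 1]

Answer:
[5, 2, 4, 8, 1, 422]
[5, 2, 4, 8, 1]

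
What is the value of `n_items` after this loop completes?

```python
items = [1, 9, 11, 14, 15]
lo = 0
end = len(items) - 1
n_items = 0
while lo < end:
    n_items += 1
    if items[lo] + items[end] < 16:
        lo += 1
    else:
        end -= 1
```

Steps to find pair summing to 16
`n_items` takes the values: 0 → 1 → 2 → 3 → 4

Answer: 4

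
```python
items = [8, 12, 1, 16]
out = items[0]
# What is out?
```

Trace:
`items = [8, 12, 1, 16]` → items = [8, 12, 1, 16]
`out = items[0]` → out = 8
So out = 8

Answer: 8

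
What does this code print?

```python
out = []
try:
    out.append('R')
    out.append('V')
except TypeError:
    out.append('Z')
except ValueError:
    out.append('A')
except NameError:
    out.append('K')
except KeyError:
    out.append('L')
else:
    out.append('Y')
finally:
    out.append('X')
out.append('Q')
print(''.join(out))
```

Execution trace: 'R' (try body) → 'V' (try body, no exception) → 'Y' (else) → 'X' (finally) → 'Q' (after the try/except). Output: RVYXQ

Answer: RVYXQ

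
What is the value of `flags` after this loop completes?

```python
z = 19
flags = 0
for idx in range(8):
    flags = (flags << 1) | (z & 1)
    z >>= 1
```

Reverse lowest 8 bits of 19
`flags` takes the values: 0 → 1 → 3 → 6 → 12 → 25 → 50 → 100 → 200

Answer: 200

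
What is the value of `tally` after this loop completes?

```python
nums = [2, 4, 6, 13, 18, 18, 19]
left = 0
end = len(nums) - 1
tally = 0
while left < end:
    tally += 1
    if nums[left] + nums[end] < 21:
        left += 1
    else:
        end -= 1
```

Steps to find pair summing to 21
`tally` takes the values: 0 → 1 → 2 → 3 → 4 → 5 → 6

Answer: 6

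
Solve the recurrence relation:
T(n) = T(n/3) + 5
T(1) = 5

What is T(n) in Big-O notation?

Each step divides n by 3 and adds 5. After log_3(n) steps we reach T(1)=5. So T(n) = 5·log_3(n) + 5 = O(log n).

Answer: O(log n)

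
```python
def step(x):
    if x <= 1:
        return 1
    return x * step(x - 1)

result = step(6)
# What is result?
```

step(6) = 6 * 5 * 4 * 3 * 2 * 1 = 720

Answer: 720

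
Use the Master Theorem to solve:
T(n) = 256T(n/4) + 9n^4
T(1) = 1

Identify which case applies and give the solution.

a=256, b=4, f(n)=9n^4. log_4(256) = 4. Since c=4 = 4, Case 2 applies: T(n) = Θ(n^log_b(a) · log n) = O(n^4 log n).

Answer: O(n^4 log n) - Case 2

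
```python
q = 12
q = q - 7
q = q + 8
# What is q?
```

Trace:
`q = 12` → q = 12
`q = q - 7` → q = 5
`q = q + 8` → q = 13
So q = 13

Answer: 13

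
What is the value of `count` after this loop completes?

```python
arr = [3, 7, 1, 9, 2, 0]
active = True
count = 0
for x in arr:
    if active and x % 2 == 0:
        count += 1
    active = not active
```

Count even values at even positions
`count` takes the values: 0 → 1

Answer: 1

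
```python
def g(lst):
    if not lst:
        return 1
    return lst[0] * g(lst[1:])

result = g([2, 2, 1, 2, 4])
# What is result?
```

Product over [2, 2, 1, 2, 4] = 2 * 2 * 1 * 2 * 4 = 32

Answer: 32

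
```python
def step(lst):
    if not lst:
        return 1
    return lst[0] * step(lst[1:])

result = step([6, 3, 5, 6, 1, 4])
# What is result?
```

Product over [6, 3, 5, 6, 1, 4] = 6 * 3 * 5 * 6 * 1 * 4 = 2160

Answer: 2160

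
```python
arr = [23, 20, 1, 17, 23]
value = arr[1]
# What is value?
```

Trace:
`arr = [23, 20, 1, 17, 23]` → arr = [23, 20, 1, 17, 23]
`value = arr[1]` → value = 20
So value = 20

Answer: 20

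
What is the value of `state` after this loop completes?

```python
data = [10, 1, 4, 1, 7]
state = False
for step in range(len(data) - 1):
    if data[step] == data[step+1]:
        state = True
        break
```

Check consecutive duplicates in [10, 1, 4, 1, 7]
`state` takes the values: False

Answer: False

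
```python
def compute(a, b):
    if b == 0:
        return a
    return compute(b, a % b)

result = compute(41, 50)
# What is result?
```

compute(41, 50) -> compute(50, 41) -> compute(41, 9) -> compute(9, 5) -> compute(5, 4) -> compute(4, 1) -> compute(1, 0) -> 1

Answer: 1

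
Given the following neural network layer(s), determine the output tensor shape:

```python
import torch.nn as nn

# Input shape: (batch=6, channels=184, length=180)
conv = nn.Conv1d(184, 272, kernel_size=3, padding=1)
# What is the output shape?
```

Input: (6, 184, 180) -> Output: (6, 272, 180)

Answer: (6, 272, 180)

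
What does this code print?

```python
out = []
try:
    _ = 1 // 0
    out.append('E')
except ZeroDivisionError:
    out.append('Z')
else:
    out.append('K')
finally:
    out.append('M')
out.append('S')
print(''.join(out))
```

Execution trace: 'Z' (except ZeroDivisionError) → 'M' (finally) → 'S' (after the try/except). Output: ZMS

Answer: ZMS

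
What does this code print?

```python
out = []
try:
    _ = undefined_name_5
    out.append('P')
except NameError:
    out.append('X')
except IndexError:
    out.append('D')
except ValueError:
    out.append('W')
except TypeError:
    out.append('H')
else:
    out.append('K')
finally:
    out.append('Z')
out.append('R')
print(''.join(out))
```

Execution trace: 'X' (except NameError) → 'Z' (finally) → 'R' (after the try/except). Output: XZR

Answer: XZR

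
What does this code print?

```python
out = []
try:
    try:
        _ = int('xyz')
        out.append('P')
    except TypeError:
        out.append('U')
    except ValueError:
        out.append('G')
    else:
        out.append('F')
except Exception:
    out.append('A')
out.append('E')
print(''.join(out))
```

Execution trace: 'G' (inner except ValueError) → 'E' (after the try/except). Output: GE

Answer: GE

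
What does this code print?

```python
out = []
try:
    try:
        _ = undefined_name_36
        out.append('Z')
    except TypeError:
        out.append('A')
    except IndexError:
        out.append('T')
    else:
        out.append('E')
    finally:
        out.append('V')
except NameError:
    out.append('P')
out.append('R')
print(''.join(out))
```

Execution trace: 'V' (finally) → 'P' (outer except NameError) → 'R' (after the try/except). Output: VPR

Answer: VPR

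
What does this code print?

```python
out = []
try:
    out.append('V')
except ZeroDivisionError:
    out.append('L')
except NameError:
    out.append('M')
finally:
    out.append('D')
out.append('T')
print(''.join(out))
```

Execution trace: 'V' (try body, no exception) → 'D' (finally) → 'T' (after the try/except). Output: VDT

Answer: VDT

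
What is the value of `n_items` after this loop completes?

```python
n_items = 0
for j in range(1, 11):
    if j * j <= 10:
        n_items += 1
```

Count numbers where j² ≤ 10
`n_items` takes the values: 0 → 1 → 2 → 3

Answer: 3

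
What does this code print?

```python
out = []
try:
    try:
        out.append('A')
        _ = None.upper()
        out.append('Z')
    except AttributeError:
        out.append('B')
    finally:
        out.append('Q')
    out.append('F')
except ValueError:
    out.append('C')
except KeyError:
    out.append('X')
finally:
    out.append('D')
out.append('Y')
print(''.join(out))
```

Execution trace: 'A' (inner try body) → 'B' (inner except AttributeError) → 'Q' (inner finally) → 'F' (try body, no exception) → 'D' (finally) → 'Y' (after the try/except). Output: ABQFDY

Answer: ABQFDY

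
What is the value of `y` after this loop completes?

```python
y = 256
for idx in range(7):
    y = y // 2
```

Halve 7 times: 256 // 2^7 = 2
`y` takes the values: 256 → 128 → 64 → 32 → 16 → 8 → 4 → 2

Answer: 2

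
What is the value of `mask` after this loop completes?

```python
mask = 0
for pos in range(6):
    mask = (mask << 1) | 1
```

Build 6 consecutive 1-bits: 0b111111
`mask` takes the values: 0 → 1 → 3 → 7 → 15 → 31 → 63

Answer: 63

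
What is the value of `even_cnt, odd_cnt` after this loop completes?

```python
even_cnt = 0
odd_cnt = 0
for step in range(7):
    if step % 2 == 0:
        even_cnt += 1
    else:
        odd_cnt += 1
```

Count evens and odds in range(7)
`even_cnt, odd_cnt` takes the values: (0, 0) → (1, 0) → (1, 1) → (2, 1) → (2, 2) → (3, 2) → (3, 3) → (4, 3)

Answer: 4, 3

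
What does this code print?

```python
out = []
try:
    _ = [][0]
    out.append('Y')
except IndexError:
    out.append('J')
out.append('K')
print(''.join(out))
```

Execution trace: 'J' (except IndexError) → 'K' (after the try/except). Output: JK

Answer: JK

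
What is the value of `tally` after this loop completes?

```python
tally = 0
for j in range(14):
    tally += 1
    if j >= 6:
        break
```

Loop breaks when j reaches 6, tally is 7
`tally` takes the values: 0 → 1 → 2 → 3 → 4 → 5 → 6 → 7

Answer: 7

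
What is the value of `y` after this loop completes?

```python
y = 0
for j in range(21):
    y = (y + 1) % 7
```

Increment mod 7, 21 times = 0
`y` takes the values: 0 → 1 → 2 → 3 → 4 → 5 → 6 → 0 → 1 → 2 → 3 → 4 → 5 → 6 → 0 → 1 → 2 → 3 → 4 → 5 → 6 → 0

Answer: 0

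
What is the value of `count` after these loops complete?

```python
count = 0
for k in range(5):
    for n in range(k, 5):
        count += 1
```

Upper triangle: 5 + 4 + ... + 1
`count` takes the values: 0 → 1 → 2 → 3 → 4 → 5 → 6 → 7 → 8 → 9 → 10 → 11 → 12 → 13 → 14 → 15

Answer: 15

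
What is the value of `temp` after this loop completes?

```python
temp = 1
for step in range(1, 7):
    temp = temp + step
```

Start at 1, add 1 through 6
`temp` takes the values: 1 → 2 → 4 → 7 → 11 → 16 → 22

Answer: 22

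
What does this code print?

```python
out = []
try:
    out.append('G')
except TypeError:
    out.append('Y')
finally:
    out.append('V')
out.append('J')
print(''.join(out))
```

Execution trace: 'G' (try body, no exception) → 'V' (finally) → 'J' (after the try/except). Output: GVJ

Answer: GVJ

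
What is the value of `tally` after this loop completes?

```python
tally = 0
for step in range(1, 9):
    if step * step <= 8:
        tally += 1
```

Count numbers where step² ≤ 8
`tally` takes the values: 0 → 1 → 2

Answer: 2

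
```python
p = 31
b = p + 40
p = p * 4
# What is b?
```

Trace:
`p = 31` → p = 31
`b = p + 40` → b = 71
`p = p * 4` → p = 124
So b = 71

Answer: 71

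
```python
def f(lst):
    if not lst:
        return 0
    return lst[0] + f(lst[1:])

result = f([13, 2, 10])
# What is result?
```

13 + 2 + 10 + 0 = 25

Answer: 25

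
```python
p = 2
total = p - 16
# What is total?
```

Trace:
`p = 2` → p = 2
`total = p - 16` → total = -14
So total = -14

Answer: -14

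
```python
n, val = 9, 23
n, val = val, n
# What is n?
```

Trace:
`n, val = 9, 23` → n = 9; val = 23
`n, val = val, n` → n = 23; val = 9
So n = 23

Answer: 23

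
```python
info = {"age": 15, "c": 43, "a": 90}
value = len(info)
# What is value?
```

Trace:
`info = {"age": 15, "c": 43, "a": 90}` → info = {'age': 15, 'c': 43, 'a': 90}
`value = len(info)` → value = 3
So value = 3

Answer: 3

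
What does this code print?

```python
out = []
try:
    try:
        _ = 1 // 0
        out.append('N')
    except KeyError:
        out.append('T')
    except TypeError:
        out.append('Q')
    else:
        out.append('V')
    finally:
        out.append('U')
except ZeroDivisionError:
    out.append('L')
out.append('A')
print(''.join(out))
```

Execution trace: 'U' (finally) → 'L' (outer except ZeroDivisionError) → 'A' (after the try/except). Output: ULA

Answer: ULA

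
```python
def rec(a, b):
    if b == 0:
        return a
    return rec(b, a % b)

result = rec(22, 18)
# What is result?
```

rec(22, 18) -> rec(18, 4) -> rec(4, 2) -> rec(2, 0) -> 2

Answer: 2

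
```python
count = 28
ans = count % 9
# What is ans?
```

Trace:
`count = 28` → count = 28
`ans = count % 9` → ans = 1
So ans = 1

Answer: 1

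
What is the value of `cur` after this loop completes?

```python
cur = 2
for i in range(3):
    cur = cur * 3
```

Multiply by 3, 3 times: 2 * 3^3 = 54
`cur` takes the values: 2 → 6 → 18 → 54

Answer: 54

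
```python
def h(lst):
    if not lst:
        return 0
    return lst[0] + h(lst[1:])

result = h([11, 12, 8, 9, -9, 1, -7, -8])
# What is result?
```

11 + 12 + 8 + 9 + (-9) + 1 + (-7) + (-8) + 0 = 17

Answer: 17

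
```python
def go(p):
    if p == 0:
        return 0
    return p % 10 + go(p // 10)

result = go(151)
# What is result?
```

Sum of digits of 151: 1 + 5 + 1 = 7

Answer: 7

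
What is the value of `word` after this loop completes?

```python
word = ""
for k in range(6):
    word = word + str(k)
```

Concatenate digits 0 to 5
`word` takes the values: "" → "0" → "01" → "012" → "0123" → "01234" → "012345"

Answer: "012345"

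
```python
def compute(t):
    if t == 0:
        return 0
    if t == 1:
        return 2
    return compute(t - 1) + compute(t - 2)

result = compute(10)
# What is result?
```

Build up from base cases: compute(0)=0, compute(1)=2, compute(2)=2, compute(3)=4, compute(4)=6, compute(5)=10, compute(6)=16, ..., compute(10)=110

Answer: 110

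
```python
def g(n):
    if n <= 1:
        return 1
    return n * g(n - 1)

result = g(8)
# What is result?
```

g(8) = 8 * 7 * 6 * 5 * 4 * 3 * 2 * 1 = 40320

Answer: 40320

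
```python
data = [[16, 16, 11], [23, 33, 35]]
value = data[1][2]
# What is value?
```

Trace:
`data = [[16, 16, 11], [23, 33, 35]]` → data = [[16, 16, 11], [23, 33, 35]]
`value = data[1][2]` → value = 35
So value = 35

Answer: 35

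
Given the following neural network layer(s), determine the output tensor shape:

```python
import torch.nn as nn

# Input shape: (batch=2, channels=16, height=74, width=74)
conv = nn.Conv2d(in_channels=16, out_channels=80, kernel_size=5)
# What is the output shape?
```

Input: (2, 16, 74, 74) -> Output: (2, 80, 70, 70)

Answer: (2, 80, 70, 70)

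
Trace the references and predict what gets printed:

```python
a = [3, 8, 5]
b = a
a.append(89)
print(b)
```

Key concept: basic list aliasing.
Step by step:
`a = [3, 8, 5]` → a = [3, 8, 5]
`b = a` → b = [3, 8, 5] (same object as a)
`a.append(89)` → a = [3, 8, 5, 89] (same object as b); b = [3, 8, 5, 89] (same object as a)
`print(b)` → prints [3, 8, 5, 89]

Answer: [3, 8, 5, 89]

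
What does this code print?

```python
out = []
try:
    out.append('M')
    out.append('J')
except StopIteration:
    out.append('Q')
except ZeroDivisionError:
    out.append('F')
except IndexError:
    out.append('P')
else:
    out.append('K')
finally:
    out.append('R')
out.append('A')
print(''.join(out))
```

Execution trace: 'M' (try body) → 'J' (try body, no exception) → 'K' (else) → 'R' (finally) → 'A' (after the try/except). Output: MJKRA

Answer: MJKRA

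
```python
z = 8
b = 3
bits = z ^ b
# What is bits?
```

Trace:
`z = 8` → z = 8
`b = 3` → b = 3
`bits = z ^ b` → bits = 11
So bits = 11

Answer: 11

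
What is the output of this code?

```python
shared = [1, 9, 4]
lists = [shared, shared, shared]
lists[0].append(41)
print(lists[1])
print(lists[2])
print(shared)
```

Key concept: list of same reference.
Step by step:
`shared = [1, 9, 4]` → shared = [1, 9, 4]
`lists = [shared, shared, shared]` → lists = [[1, 9, 4], [1, 9, 4], [1, 9, 4]]
`lists[0].append(41)` → shared = [1, 9, 4, 41]; lists = [[1, 9, 4, 41], [1, 9, 4, 41], [1, 9, 4, 41]]
`print(lists[1])` → prints [1, 9, 4, 41]
`print(lists[2])` → prints [1, 9, 4, 41]
`print(shared)` → prints [1, 9, 4, 41]

Answer:
[1, 9, 4, 41]
[1, 9, 4, 41]
[1, 9, 4, 41]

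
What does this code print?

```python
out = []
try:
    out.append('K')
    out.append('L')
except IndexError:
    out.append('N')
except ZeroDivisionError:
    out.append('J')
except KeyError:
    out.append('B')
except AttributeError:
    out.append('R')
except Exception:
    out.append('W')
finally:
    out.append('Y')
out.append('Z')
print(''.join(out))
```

Execution trace: 'K' (try body) → 'L' (try body, no exception) → 'Y' (finally) → 'Z' (after the try/except). Output: KLYZ

Answer: KLYZ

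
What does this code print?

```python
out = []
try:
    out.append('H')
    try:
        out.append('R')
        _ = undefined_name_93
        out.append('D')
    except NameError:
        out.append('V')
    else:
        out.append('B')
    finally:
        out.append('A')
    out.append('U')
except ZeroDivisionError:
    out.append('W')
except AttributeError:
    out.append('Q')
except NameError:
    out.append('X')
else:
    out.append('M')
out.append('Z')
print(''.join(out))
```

Execution trace: 'H' (try body) → 'R' (inner try body) → 'V' (inner except NameError) → 'A' (inner finally) → 'U' (try body, no exception) → 'M' (else) → 'Z' (after the try/except). Output: HRVAUMZ

Answer: HRVAUMZ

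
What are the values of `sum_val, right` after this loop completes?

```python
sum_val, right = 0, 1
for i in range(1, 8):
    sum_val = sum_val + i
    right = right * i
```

Sum and factorial of 1 to 7
`sum_val, right` takes the values: (0, 1) → (1, 1) → (3, 1) → (3, 2) → (6, 2) → (6, 6) → (10, 6) → (10, 24) → (15, 24) → (15, 120) → (21, 120) → (21, 720) → (28, 720) → (28, 5040)

Answer: 28, 5040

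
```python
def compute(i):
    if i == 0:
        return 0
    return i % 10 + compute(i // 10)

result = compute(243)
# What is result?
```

Sum of digits of 243: 3 + 4 + 2 = 9

Answer: 9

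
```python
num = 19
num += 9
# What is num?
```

Trace:
`num = 19` → num = 19
`num += 9` → num = 28
So num = 28

Answer: 28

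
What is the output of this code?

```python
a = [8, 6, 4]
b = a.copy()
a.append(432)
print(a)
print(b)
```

Key concept: list.copy() creates independent copy.
Step by step:
`a = [8, 6, 4]` → a = [8, 6, 4]
`b = a.copy()` → b = [8, 6, 4]
`a.append(432)` → a = [8, 6, 4, 432]
`print(a)` → prints [8, 6, 4, 432]
`print(b)` → prints [8, 6, 4]

Answer:
[8, 6, 4, 432]
[8, 6, 4]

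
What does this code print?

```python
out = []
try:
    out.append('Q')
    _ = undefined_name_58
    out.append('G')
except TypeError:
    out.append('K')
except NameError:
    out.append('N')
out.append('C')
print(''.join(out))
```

Execution trace: 'Q' (try body) → 'N' (except NameError) → 'C' (after the try/except). Output: QNC

Answer: QNC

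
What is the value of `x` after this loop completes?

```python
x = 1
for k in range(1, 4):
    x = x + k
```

Start at 1, add 1 through 3
`x` takes the values: 1 → 2 → 4 → 7

Answer: 7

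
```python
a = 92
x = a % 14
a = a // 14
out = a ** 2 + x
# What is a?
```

Trace:
`a = 92` → a = 92
`x = a % 14` → x = 8
`a = a // 14` → a = 6
`out = a ** 2 + x` → out = 44
So a = 6

Answer: 6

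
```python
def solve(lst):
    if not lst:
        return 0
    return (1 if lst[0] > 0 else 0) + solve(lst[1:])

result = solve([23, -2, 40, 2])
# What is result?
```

Count of positive elements in [23, -2, 40, 2] = 3

Answer: 3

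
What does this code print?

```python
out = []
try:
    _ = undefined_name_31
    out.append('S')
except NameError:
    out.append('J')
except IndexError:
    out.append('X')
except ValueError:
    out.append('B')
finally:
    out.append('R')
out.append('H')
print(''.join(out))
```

Execution trace: 'J' (except NameError) → 'R' (finally) → 'H' (after the try/except). Output: JRH

Answer: JRH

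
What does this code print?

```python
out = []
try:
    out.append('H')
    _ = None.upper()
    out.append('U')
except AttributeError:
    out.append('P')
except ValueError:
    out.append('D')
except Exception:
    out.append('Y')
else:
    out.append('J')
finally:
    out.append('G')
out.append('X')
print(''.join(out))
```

Execution trace: 'H' (try body) → 'P' (except AttributeError) → 'G' (finally) → 'X' (after the try/except). Output: HPGX

Answer: HPGX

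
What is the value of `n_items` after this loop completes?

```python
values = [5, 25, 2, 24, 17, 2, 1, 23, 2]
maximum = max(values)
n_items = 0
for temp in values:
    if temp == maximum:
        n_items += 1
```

Count of max value 25 in [5, 25, 2, 24, 17, 2, 1, 23, 2]
`n_items` takes the values: 0 → 1

Answer: 1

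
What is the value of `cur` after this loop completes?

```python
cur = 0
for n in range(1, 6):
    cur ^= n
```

XOR of 1 to 5
`cur` takes the values: 0 → 1 → 3 → 0 → 4 → 1

Answer: 1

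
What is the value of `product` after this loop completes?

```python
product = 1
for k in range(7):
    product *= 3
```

3^7 = 2187
`product` takes the values: 1 → 3 → 9 → 27 → 81 → 243 → 729 → 2187

Answer: 2187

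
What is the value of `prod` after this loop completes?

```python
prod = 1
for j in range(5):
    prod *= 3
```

3^5 = 243
`prod` takes the values: 1 → 3 → 9 → 27 → 81 → 243

Answer: 243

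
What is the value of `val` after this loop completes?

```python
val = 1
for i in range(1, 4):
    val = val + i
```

Start at 1, add 1 through 3
`val` takes the values: 1 → 2 → 4 → 7

Answer: 7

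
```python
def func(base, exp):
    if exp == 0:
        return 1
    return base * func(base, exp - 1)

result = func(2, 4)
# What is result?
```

func(2, 4) = 2 * 2 * 2 * 2 = 16

Answer: 16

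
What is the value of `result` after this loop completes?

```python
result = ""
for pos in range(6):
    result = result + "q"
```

Repeat 'q' 6 times
`result` takes the values: "" → "q" → "qq" → "qqq" → "qqqq" → "qqqqq" → "qqqqqq"

Answer: "qqqqqq"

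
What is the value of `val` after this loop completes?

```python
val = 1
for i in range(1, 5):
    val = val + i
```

Start at 1, add 1 through 4
`val` takes the values: 1 → 2 → 4 → 7 → 11

Answer: 11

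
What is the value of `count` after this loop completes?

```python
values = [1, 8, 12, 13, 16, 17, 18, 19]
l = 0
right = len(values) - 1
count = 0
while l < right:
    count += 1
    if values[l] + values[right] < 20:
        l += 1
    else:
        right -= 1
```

Steps to find pair summing to 20
`count` takes the values: 0 → 1 → 2 → 3 → 4 → 5 → 6 → 7

Answer: 7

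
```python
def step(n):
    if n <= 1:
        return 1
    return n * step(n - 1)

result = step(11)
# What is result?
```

step(11) = 11 * 10 * 9 * 8 * 7 * 6 * 5 * 4 * 3 * 2 * 1 = 39916800

Answer: 39916800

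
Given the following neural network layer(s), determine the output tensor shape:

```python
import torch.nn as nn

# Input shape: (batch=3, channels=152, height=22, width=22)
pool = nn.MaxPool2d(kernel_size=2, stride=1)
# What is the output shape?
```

Input: (3, 152, 22, 22) -> Output: (3, 152, 21, 21)

Answer: (3, 152, 21, 21)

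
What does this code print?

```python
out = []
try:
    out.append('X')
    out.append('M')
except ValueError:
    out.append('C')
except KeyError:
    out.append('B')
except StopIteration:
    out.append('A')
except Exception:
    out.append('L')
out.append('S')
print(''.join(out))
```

Execution trace: 'X' (try body) → 'M' (try body, no exception) → 'S' (after the try/except). Output: XMS

Answer: XMS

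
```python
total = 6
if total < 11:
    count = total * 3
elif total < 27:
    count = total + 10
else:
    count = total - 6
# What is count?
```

Trace:
`total = 6` → total = 6
`if total < 11: ...` → total < 11 is True → count = 18
So count = 18

Answer: 18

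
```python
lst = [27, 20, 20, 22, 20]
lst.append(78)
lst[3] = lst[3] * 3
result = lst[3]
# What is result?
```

Trace:
`lst = [27, 20, 20, 22, 20]` → lst = [27, 20, 20, 22, 20]
`lst.append(78)` → lst = [27, 20, 20, 22, 20, 78]
`lst[3] = lst[3] * 3` → lst = [27, 20, 20, 66, 20, 78]
`result = lst[3]` → result = 66
So result = 66

Answer: 66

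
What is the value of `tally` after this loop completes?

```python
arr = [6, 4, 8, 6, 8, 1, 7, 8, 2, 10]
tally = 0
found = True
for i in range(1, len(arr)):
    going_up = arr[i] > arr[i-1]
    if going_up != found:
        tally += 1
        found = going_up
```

Count direction changes in [6, 4, 8, 6, 8, 1, 7, 8, 2, 10]
`tally` takes the values: 0 → 1 → 2 → 3 → 4 → 5 → 6 → 7 → 8

Answer: 8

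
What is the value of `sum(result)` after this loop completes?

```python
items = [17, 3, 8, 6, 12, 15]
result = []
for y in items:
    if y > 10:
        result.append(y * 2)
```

Sum of doubled values > 10
`result` takes the values: [] → [34] → [34, 24] → [34, 24, 30]
So `sum(result)` = 88

Answer: 88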